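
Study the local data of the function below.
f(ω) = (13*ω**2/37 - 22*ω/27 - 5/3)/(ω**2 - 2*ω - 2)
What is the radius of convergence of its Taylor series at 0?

The radius of convergence is -1 + sqrt(3).

Denominator factor (ω**2 - 2*ω - 2): discriminant 12, real irrational roots 1 + sqrt(3) and 1 - sqrt(3); poles of order 1, moduli 1 + sqrt(3) and -1 + sqrt(3).
The radius of convergence is the smallest modulus among the singular points: -1 + sqrt(3).


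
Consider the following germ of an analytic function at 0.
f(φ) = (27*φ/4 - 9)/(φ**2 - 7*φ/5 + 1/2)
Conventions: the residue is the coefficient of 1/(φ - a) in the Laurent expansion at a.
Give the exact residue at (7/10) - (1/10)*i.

The residue is (27/8) - (171/8)*i.

The factor φ**2 - 7*φ/5 + 1/2 splits as (φ - a)(φ - a') with a = (7/10) - (1/10)*i, a' = (7/10) + (1/10)*i. At the order-1 pole a set g(φ) = (φ - a)*f(φ) = [27*φ/4 - 9] / (φ - a').
Simple pole: residue = g(a) at a = (7/10) - (1/10)*i, which is (27/8) - (171/8)*i.


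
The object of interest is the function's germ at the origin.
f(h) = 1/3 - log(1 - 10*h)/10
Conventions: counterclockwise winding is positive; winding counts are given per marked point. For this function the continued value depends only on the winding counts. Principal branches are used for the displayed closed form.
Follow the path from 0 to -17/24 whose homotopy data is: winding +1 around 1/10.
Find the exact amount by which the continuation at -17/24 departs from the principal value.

Continued minus principal equals -(1/5)*pi*i.

The rational part is single-valued and drops out of the difference; each branch term changes only by its own monodromy.
(-1/10)*log(1 - h/(1/10)): each positive loop around 1/10 adds 2*pi*i to the log, so winding +1 contributes (-1/10)*(1)*2*pi*i = -(1/5)*pi*i.
Summing the contributions at h = -17/24 gives -(1/5)*pi*i.


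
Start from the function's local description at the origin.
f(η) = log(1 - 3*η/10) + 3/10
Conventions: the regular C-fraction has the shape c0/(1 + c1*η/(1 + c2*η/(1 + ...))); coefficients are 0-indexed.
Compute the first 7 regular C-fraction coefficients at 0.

The regular C-fraction coefficients are [3/10, 1, -23/20, -3/460, -33/230, -23/550, -119/1100].

Taylor coefficients (expand at 0): a_0 = 3/10, a_1 = -3/10, a_2 = -9/200, a_3 = -9/1000, a_4 = -81/40000, a_5 = -243/500000, a_6 = -243/2000000.
c0 = a_0 = 3/10. Peel one level at a time: if S = 1 + c*η/S' with S'(0) = 1, then c is the η-coefficient of S and S' = c*η/(S - 1).
S_1 = c0/f = 1 + (1)*η + (23/20)*η^2 + ...; c1 = 1.
S_2 = c1*η/(S_1 - 1) = 1 + (-23/20)*η + (-3/400)*η^2 + ...; c2 = -23/20.
S_3 = c2*η/(S_2 - 1) = 1 + (-3/460)*η + (-99/105800)*η^2 + ...; c3 = -3/460.
S_4 = c3*η/(S_3 - 1) = 1 + (-33/230)*η + (-3/500)*η^2 + ...; c4 = -33/230.
S_5 = c4*η/(S_4 - 1) = 1 + (-23/550)*η + (-2737/605000)*η^2 + ...; c5 = -23/550.
S_6 = c5*η/(S_5 - 1) = 1 + (-119/1100)*η + ...; c6 = -119/1100.


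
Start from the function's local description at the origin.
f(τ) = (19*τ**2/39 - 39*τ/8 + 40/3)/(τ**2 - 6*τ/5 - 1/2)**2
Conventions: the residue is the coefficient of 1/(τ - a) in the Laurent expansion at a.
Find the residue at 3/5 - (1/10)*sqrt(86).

The residue is (396425/1153776)*sqrt(86).

The factor τ**2 - 6*τ/5 - 1/2 splits as (τ - a)(τ - a') with a = 3/5 - (1/10)*sqrt(86), a' = 3/5 + (1/10)*sqrt(86). At the order-2 pole a set g(τ) = (τ - a)^2*f(τ) = [19*τ**2/39 - 39*τ/8 + 40/3] / (τ - a')^2.
Order-2 pole: residue = g'(a); g'(3/5 - (1/10)*sqrt(86)) = (396425/1153776)*sqrt(86), so the residue is (396425/1153776)*sqrt(86).


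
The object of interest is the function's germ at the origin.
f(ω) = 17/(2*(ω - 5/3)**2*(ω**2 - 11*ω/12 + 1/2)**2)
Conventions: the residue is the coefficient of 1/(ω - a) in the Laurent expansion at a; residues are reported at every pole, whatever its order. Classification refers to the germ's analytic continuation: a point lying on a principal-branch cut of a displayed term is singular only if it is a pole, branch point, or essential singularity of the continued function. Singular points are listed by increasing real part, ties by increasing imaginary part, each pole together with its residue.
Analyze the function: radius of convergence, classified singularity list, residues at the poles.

Radius of convergence at 0: (1/2)*sqrt(2).
At (11/24) - ((1/24)*sqrt(167))*i: a pole of order 2; residue (3944/1029) + ((24927032/28697781)*sqrt(167))*i.
At (11/24) + ((1/24)*sqrt(167))*i: a pole of order 2; residue (3944/1029) - ((24927032/28697781)*sqrt(167))*i.
At 5/3: a pole of order 2; residue -7888/1029.

Denominator factor (ω**2 - 11*ω/12 + 1/2)^2: discriminant -167/144, complex-conjugate roots (11/24) + ((1/24)*sqrt(167))*i and (11/24) - ((1/24)*sqrt(167))*i; poles of order 2, moduli (1/2)*sqrt(2) and (1/2)*sqrt(2).
Denominator factor (ω - 5/3)^2: pole of order 2 at 5/3, modulus 5/3.
The radius of convergence is the smallest modulus among the singular points: (1/2)*sqrt(2).
The factor ω**2 - 11*ω/12 + 1/2 splits as (ω - a)(ω - a') with a = (11/24) - ((1/24)*sqrt(167))*i, a' = (11/24) + ((1/24)*sqrt(167))*i. At the order-2 pole a set g(ω) = (ω - a)^2*f(ω) = [17/(2*(ω - 5/3)**2)] / (ω - a')^2.
Order-2 pole: residue = g'(a); g'((11/24) - ((1/24)*sqrt(167))*i) = (3944/1029) + ((24927032/28697781)*sqrt(167))*i, so the residue is (3944/1029) + ((24927032/28697781)*sqrt(167))*i.
The factor ω**2 - 11*ω/12 + 1/2 splits as (ω - a)(ω - a') with a = (11/24) + ((1/24)*sqrt(167))*i, a' = (11/24) - ((1/24)*sqrt(167))*i. At the order-2 pole a set g(ω) = (ω - a)^2*f(ω) = [17/(2*(ω - 5/3)**2)] / (ω - a')^2.
Order-2 pole: residue = g'(a); g'((11/24) + ((1/24)*sqrt(167))*i) = (3944/1029) - ((24927032/28697781)*sqrt(167))*i, so the residue is (3944/1029) - ((24927032/28697781)*sqrt(167))*i.
At the order-2 pole 5/3 set g(ω) = (ω - (5/3))^2*f(ω) = 17/(2*(ω**2 - 11*ω/12 + 1/2)**2).
Order-2 pole: residue = g'(a); g'(5/3) = -7888/1029, so the residue is -7888/1029.
List the singular points by increasing real part (a conjugate pair: the negative imaginary part first).


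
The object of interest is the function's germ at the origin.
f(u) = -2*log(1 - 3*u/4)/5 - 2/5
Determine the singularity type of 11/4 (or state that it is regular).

There is no denominator, hence no pole anywhere.
Branch term log(1 - u/(4/3)): argument at 11/4 is -17/16, nonzero, so 11/4 is not its branch point (a point on a principal cut is still regular for the continued germ).
So the germ continues analytically to 11/4.

The point is a regular point.


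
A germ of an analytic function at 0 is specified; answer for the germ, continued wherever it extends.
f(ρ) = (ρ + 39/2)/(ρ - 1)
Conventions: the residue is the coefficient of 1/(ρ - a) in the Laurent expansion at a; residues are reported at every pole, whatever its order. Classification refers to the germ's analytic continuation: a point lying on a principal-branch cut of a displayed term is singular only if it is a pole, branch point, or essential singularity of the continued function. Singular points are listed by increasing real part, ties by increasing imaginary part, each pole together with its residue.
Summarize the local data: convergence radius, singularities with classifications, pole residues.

Radius of convergence at 0: 1.
At 1: a pole of order 1; residue 41/2.

Denominator factor (ρ - 1): pole of order 1 at 1, modulus 1.
The radius of convergence is the smallest modulus among the singular points: 1.
At the order-1 pole 1 set g(ρ) = (ρ - (1))*f(ρ) = ρ + 39/2.
Simple pole: residue = g(a) at a = 1, which is 41/2.


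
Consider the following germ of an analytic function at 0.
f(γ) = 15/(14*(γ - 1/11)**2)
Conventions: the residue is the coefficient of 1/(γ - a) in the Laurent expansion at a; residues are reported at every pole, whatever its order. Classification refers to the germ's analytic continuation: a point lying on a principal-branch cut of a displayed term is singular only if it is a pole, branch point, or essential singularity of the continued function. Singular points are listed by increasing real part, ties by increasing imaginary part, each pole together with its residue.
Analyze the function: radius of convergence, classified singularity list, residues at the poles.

Radius of convergence at 0: 1/11.
At 1/11: a pole of order 2; residue 0.

Denominator factor (γ - 1/11)^2: pole of order 2 at 1/11, modulus 1/11.
The radius of convergence is the smallest modulus among the singular points: 1/11.
At the order-2 pole 1/11 set g(γ) = (γ - (1/11))^2*f(γ) = 15/14.
Order-2 pole: residue = g'(a); g'(1/11) = 0, so the residue is 0.


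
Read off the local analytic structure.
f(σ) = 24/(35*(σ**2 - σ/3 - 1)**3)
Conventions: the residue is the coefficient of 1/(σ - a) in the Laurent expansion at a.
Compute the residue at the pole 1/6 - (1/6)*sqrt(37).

The factor σ**2 - σ/3 - 1 splits as (σ - a)(σ - a') with a = 1/6 - (1/6)*sqrt(37), a' = 1/6 + (1/6)*sqrt(37). At the order-3 pole a set g(σ) = (σ - a)^3*f(σ) = [24/35] / (σ - a')^3.
Order-3 pole: residue = g''(a)/2; g''(1/6 - (1/6)*sqrt(37)) = -(69984/1772855)*sqrt(37), so the residue is -(34992/1772855)*sqrt(37).

The residue is -(34992/1772855)*sqrt(37).


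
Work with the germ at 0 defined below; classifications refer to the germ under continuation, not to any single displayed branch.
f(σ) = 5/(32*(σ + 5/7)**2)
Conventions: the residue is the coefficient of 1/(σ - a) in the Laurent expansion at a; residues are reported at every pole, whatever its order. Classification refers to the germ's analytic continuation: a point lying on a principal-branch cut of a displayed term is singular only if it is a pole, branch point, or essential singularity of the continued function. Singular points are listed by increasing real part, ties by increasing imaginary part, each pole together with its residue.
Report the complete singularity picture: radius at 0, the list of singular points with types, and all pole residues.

Denominator factor (σ + 5/7)^2: pole of order 2 at -5/7, modulus 5/7.
The radius of convergence is the smallest modulus among the singular points: 5/7.
At the order-2 pole -5/7 set g(σ) = (σ - (-5/7))^2*f(σ) = 5/32.
Order-2 pole: residue = g'(a); g'(-5/7) = 0, so the residue is 0.

Radius of convergence at 0: 5/7.
At -5/7: a pole of order 2; residue 0.


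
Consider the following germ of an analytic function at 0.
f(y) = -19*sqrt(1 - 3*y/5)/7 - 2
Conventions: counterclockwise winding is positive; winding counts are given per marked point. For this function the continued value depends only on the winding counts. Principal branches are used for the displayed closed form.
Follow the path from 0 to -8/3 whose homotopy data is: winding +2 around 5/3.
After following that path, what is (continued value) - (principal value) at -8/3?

The rational part is single-valued and drops out of the difference; each branch term changes only by its own monodromy.
(-19/7)*sqrt(1 - y/(5/3)): winding +2 is even, the square root returns to the same sheet, contribution 0.
Summing the contributions at y = -8/3 gives 0.

Continued minus principal equals 0.


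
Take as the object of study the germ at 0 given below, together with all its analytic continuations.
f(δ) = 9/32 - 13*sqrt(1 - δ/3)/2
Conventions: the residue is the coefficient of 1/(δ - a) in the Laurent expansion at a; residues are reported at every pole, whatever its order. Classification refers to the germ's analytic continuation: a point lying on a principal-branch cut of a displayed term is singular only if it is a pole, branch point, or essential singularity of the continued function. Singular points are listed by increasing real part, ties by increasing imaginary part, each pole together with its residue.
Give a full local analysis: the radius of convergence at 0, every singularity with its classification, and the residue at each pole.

Radius of convergence at 0: 3.
At 3: an algebraic (square-root) branch point.

Branch term (-13/2)*sqrt(1 - δ/(3)): its argument vanishes at δ = 3, a square-root branch point, modulus 3.
The radius of convergence is the smallest modulus among the singular points: 3.


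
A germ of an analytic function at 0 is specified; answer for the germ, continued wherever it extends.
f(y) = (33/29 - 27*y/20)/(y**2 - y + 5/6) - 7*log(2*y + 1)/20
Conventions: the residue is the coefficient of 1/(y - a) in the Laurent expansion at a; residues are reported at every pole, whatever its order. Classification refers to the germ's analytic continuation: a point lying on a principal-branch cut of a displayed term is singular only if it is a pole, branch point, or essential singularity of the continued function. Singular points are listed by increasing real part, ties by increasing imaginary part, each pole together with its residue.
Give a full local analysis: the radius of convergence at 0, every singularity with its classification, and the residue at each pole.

Denominator factor (y**2 - y + 5/6): discriminant -7/3, complex-conjugate roots (1/2) + ((1/6)*sqrt(21))*i and (1/2) - ((1/6)*sqrt(21))*i; poles of order 1, moduli (1/6)*sqrt(30) and (1/6)*sqrt(30).
Branch term (-7/20)*log(1 - y/(-1/2)): its argument vanishes at y = -1/2, a logarithmic branch point, modulus 1/2.
The radius of convergence is the smallest modulus among the singular points: 1/2.
The branch term is analytic at (1/2) - ((1/6)*sqrt(21))*i and contributes nothing to the residue; only the rational part matters.
The factor y**2 - y + 5/6 splits as (y - a)(y - a') with a = (1/2) - ((1/6)*sqrt(21))*i, a' = (1/2) + ((1/6)*sqrt(21))*i. At the order-1 pole a set g(y) = (y - a)*(rational part) = [33/29 - 27*y/20] / (y - a').
Simple pole: residue = g(a) at a = (1/2) - ((1/6)*sqrt(21))*i, which is (-27/40) + ((537/8120)*sqrt(21))*i.
The branch term is analytic at (1/2) + ((1/6)*sqrt(21))*i and contributes nothing to the residue; only the rational part matters.
The factor y**2 - y + 5/6 splits as (y - a)(y - a') with a = (1/2) + ((1/6)*sqrt(21))*i, a' = (1/2) - ((1/6)*sqrt(21))*i. At the order-1 pole a set g(y) = (y - a)*(rational part) = [33/29 - 27*y/20] / (y - a').
Simple pole: residue = g(a) at a = (1/2) + ((1/6)*sqrt(21))*i, which is (-27/40) - ((537/8120)*sqrt(21))*i.
List the singular points by increasing real part (a conjugate pair: the negative imaginary part first).

Radius of convergence at 0: 1/2.
At -1/2: a logarithmic branch point.
At (1/2) - ((1/6)*sqrt(21))*i: a pole of order 1; residue (-27/40) + ((537/8120)*sqrt(21))*i.
At (1/2) + ((1/6)*sqrt(21))*i: a pole of order 1; residue (-27/40) - ((537/8120)*sqrt(21))*i.


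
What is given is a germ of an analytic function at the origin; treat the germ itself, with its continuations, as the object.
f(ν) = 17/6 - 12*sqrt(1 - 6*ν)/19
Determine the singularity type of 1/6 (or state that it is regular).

The term (-12/19)*sqrt(1 - ν/(1/6)) has argument 1 - 1/6/(1/6) = 0 at 1/6: a square-root (algebraic, two-sheeted) branch point; the remaining terms are analytic or single-valued there.

The point is an algebraic (square-root) branch point.


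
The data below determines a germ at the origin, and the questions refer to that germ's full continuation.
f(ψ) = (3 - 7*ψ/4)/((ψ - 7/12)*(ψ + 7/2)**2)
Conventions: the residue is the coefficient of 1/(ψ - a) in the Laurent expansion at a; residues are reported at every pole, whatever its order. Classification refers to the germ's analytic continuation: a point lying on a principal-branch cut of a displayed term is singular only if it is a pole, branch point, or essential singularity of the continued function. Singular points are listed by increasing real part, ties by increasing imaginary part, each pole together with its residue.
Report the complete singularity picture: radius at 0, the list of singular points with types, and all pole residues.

Denominator factor (ψ - 7/12): pole of order 1 at 7/12, modulus 7/12.
Denominator factor (ψ + 7/2)^2: pole of order 2 at -7/2, modulus 7/2.
The radius of convergence is the smallest modulus among the singular points: 7/12.
At the order-2 pole -7/2 set g(ψ) = (ψ - (-7/2))^2*f(ψ) = (3 - 7*ψ/4)/(ψ - 7/12).
Order-2 pole: residue = g'(a); g'(-7/2) = -285/2401, so the residue is -285/2401.
At the order-1 pole 7/12 set g(ψ) = (ψ - (7/12))*f(ψ) = (3 - 7*ψ/4)/(ψ + 7/2)**2.
Simple pole: residue = g(a) at a = 7/12, which is 285/2401.
List the singular points by increasing real part (a conjugate pair: the negative imaginary part first).

Radius of convergence at 0: 7/12.
At -7/2: a pole of order 2; residue -285/2401.
At 7/12: a pole of order 1; residue 285/2401.


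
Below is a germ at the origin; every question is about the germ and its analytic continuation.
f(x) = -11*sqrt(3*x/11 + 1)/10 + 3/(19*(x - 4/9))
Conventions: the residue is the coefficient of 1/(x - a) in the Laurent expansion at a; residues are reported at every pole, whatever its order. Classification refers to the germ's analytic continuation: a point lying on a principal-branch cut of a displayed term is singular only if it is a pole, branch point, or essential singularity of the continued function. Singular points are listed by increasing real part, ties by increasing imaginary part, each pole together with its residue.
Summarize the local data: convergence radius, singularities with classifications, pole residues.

Denominator factor (x - 4/9): pole of order 1 at 4/9, modulus 4/9.
Branch term (-11/10)*sqrt(1 - x/(-11/3)): its argument vanishes at x = -11/3, a square-root branch point, modulus 11/3.
The radius of convergence is the smallest modulus among the singular points: 4/9.
The branch term is analytic at 4/9 and contributes nothing to the residue; only the rational part matters.
At the order-1 pole 4/9 set g(x) = (x - (4/9))*(rational part) = 3/19.
Simple pole: residue = g(a) at a = 4/9, which is 3/19.
List the singular points by increasing real part (a conjugate pair: the negative imaginary part first).

Radius of convergence at 0: 4/9.
At -11/3: an algebraic (square-root) branch point.
At 4/9: a pole of order 1; residue 3/19.


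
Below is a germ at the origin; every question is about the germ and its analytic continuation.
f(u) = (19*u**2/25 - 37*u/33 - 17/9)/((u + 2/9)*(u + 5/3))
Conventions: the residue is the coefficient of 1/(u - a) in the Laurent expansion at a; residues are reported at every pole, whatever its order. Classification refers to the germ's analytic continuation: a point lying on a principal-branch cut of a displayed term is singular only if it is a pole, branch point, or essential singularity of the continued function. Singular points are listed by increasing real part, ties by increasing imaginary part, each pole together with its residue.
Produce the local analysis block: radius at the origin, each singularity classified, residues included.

Denominator factor (u + 5/3): pole of order 1 at -5/3, modulus 5/3.
Denominator factor (u + 2/9): pole of order 1 at -2/9, modulus 2/9.
The radius of convergence is the smallest modulus among the singular points: 2/9.
At the order-1 pole -5/3 set g(u) = (u - (-5/3))*f(u) = (19*u**2/25 - 37*u/33 - 17/9)/(u + 2/9).
Simple pole: residue = g(a) at a = -5/3, which is -207/143.
At the order-1 pole -2/9 set g(u) = (u - (-2/9))*f(u) = (19*u**2/25 - 37*u/33 - 17/9)/(u + 5/3).
Simple pole: residue = g(a) at a = -2/9, which is -35689/32175.
List the singular points by increasing real part (a conjugate pair: the negative imaginary part first).

Radius of convergence at 0: 2/9.
At -5/3: a pole of order 1; residue -207/143.
At -2/9: a pole of order 1; residue -35689/32175.


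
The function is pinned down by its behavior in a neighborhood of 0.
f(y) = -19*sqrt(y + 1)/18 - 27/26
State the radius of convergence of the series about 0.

Branch term (-19/18)*sqrt(1 - y/(-1)): its argument vanishes at y = -1, a square-root branch point, modulus 1.
The radius of convergence is the smallest modulus among the singular points: 1.

The radius of convergence is 1.


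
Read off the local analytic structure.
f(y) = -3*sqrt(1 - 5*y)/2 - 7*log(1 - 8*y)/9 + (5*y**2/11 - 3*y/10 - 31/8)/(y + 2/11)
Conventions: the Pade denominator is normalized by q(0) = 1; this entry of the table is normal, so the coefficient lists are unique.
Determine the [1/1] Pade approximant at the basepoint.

The Pade approximant has numerator coefficients [-365/16, 1032658879/65080440]; denominator coefficients [1, 1738229/361558].

Taylor coefficients needed (expand at 0): a_0 = -365/16, a_1 = 180779/1440, a_2 = -1738229/2880.
Write the denominator as Q(y) = 1 + q1*y. Requiring Q*f - P = O(y^3) with deg P <= 1 kills the coefficients of y^2..y^2 in Q*f:
  y^2: a_2 + q1*a_1 = 0, i.e. -1738229/2880 + (180779/1440)*q1 = 0.
Solving this linear system: q1 = 1738229/361558.
The numerator is Q*f truncated at degree 1: P0 = a_0 = -365/16; P1 = a_1 + q1*a_0 = 1032658879/65080440.


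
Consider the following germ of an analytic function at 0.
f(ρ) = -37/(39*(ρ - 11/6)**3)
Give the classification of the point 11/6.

The point is a pole of order 3.

The denominator factor ρ - 11/6 vanishes at 11/6 and appears to the power 3; the numerator there equals -37/39, nonzero, and no other factor vanishes.
Hence a pole whose order is the multiplicity, 3.


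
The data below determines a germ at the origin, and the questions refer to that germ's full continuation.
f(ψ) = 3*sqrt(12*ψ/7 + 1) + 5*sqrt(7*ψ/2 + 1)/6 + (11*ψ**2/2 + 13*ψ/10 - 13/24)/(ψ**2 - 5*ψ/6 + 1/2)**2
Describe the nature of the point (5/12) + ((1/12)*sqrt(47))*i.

The denominator factor ψ**2 - 5*ψ/6 + 1/2 vanishes at (5/12) + ((1/12)*sqrt(47))*i and appears to the power 2; the numerator there equals (-121/144) + ((353/720)*sqrt(47))*i, nonzero, and no other factor vanishes.
The branch terms are analytic at this point.
Hence a pole whose order is the multiplicity, 2.

The point is a pole of order 2.


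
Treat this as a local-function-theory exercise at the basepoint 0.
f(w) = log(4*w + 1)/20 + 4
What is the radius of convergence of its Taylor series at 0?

The radius of convergence is 1/4.

Branch term (1/20)*log(1 - w/(-1/4)): its argument vanishes at w = -1/4, a logarithmic branch point, modulus 1/4.
The radius of convergence is the smallest modulus among the singular points: 1/4.


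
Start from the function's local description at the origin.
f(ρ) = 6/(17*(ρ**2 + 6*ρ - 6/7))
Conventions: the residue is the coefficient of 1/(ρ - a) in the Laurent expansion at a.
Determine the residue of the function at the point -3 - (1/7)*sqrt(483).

The residue is -(1/391)*sqrt(483).

The factor ρ**2 + 6*ρ - 6/7 splits as (ρ - a)(ρ - a') with a = -3 - (1/7)*sqrt(483), a' = -3 + (1/7)*sqrt(483). At the order-1 pole a set g(ρ) = (ρ - a)*f(ρ) = [6/17] / (ρ - a').
Simple pole: residue = g(a) at a = -3 - (1/7)*sqrt(483), which is -(1/391)*sqrt(483).


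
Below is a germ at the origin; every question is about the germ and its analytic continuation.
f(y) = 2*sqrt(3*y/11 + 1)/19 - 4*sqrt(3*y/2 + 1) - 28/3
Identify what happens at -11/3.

The term (2/19)*sqrt(1 - y/(-11/3)) has argument 1 - -11/3/(-11/3) = 0 at -11/3: a square-root (algebraic, two-sheeted) branch point; the remaining terms are analytic or single-valued there.

The point is an algebraic (square-root) branch point.


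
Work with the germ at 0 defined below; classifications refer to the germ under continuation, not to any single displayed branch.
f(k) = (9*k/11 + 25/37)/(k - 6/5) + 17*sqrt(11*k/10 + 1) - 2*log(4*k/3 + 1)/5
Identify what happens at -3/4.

The term (-2/5)*log(1 - k/(-3/4)) has argument 1 - -3/4/(-3/4) = 0 at -3/4: a logarithmic (infinitely-sheeted) branch point; the remaining terms are analytic or single-valued there.

The point is a logarithmic branch point.


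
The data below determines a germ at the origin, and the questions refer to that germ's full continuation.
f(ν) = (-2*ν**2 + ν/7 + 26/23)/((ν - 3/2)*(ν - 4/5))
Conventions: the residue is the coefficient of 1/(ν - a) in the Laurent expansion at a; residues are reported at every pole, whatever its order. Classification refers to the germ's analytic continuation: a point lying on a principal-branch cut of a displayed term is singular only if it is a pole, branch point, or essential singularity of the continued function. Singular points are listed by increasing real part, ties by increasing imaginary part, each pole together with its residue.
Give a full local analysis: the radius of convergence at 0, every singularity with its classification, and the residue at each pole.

Denominator factor (ν - 4/5): pole of order 1 at 4/5, modulus 4/5.
Denominator factor (ν - 3/2): pole of order 1 at 3/2, modulus 3/2.
The radius of convergence is the smallest modulus among the singular points: 4/5.
At the order-1 pole 4/5 set g(ν) = (ν - (4/5))*f(ν) = (-2*ν**2 + ν/7 + 26/23)/(ν - 3/2).
Simple pole: residue = g(a) at a = 4/5, which is 284/5635.
At the order-1 pole 3/2 set g(ν) = (ν - (3/2))*f(ν) = (-2*ν**2 + ν/7 + 26/23)/(ν - 4/5).
Simple pole: residue = g(a) at a = 3/2, which is -5080/1127.
List the singular points by increasing real part (a conjugate pair: the negative imaginary part first).

Radius of convergence at 0: 4/5.
At 4/5: a pole of order 1; residue 284/5635.
At 3/2: a pole of order 1; residue -5080/1127.


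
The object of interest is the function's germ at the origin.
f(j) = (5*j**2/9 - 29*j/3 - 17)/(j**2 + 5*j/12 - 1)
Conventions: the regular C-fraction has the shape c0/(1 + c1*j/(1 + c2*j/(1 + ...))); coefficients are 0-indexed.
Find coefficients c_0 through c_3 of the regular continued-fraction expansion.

Taylor coefficients (expand at 0): a_0 = 17, a_1 = 67/4, a_2 = 3373/144, a_3 = 45809/1728.
c0 = a_0 = 17. Peel one level at a time: if S = 1 + c*j/S' with S'(0) = 1, then c is the j-coefficient of S and S' = c*j/(S - 1).
S_1 = c0/f = 1 + (-67/68)*j + (-4235/10404)*j^2 + ...; c1 = -67/68.
S_2 = c1*j/(S_1 - 1) = 1 + (-4235/10251)*j + (135595/363609)*j^2 + ...; c2 = -4235/10251.
S_3 = c2*j/(S_2 - 1) = 1 + (461023/510741)*j + ...; c3 = 461023/510741.

The regular C-fraction coefficients are [17, -67/68, -4235/10251, 461023/510741].


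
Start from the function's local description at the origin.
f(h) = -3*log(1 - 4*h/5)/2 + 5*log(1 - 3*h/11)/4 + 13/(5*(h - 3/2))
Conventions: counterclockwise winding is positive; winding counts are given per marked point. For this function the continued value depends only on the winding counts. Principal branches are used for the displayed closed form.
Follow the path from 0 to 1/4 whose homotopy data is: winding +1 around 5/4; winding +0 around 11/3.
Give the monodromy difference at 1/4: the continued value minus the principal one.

Continued minus principal equals -(3)*pi*i.

The rational part is single-valued and drops out of the difference; each branch term changes only by its own monodromy.
(-3/2)*log(1 - h/(5/4)): each positive loop around 5/4 adds 2*pi*i to the log, so winding +1 contributes (-3/2)*(1)*2*pi*i = -(3)*pi*i.
(5/4)*log(1 - h/(11/3)): winding 0 around 11/3, so this term returns to its principal value, contribution 0.
Summing the contributions at h = 1/4 gives -(3)*pi*i.


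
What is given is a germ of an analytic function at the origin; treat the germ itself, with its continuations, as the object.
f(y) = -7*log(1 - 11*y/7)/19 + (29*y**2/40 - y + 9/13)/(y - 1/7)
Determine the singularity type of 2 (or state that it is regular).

Denominator factors: y - 1/7 = 13/7 at y = 2 — none vanishes.
Branch term log(1 - y/(7/11)): argument at 2 is -15/7, nonzero, so 2 is not its branch point (a point on a principal cut is still regular for the continued germ).
So the germ continues analytically to 2.

The point is a regular point.


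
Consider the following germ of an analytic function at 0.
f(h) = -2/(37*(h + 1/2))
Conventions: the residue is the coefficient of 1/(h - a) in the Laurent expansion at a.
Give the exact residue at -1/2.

At the order-1 pole -1/2 set g(h) = (h - (-1/2))*f(h) = -2/37.
Simple pole: residue = g(a) at a = -1/2, which is -2/37.

The residue is -2/37.


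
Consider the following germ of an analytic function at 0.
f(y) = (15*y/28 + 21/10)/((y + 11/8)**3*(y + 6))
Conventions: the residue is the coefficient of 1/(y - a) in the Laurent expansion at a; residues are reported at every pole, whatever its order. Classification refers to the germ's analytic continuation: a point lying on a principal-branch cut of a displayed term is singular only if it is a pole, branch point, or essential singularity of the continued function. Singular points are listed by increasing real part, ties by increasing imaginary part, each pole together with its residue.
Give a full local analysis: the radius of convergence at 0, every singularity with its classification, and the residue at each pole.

Denominator factor (y + 11/8)^3: pole of order 3 at -11/8, modulus 11/8.
Denominator factor (y + 6): pole of order 1 at -6, modulus 6.
The radius of convergence is the smallest modulus among the singular points: 11/8.
At the order-1 pole -6 set g(y) = (y - (-6))*f(y) = (15*y/28 + 21/10)/(y + 11/8)**3.
Simple pole: residue = g(a) at a = -6, which is 19968/1772855.
At the order-3 pole -11/8 set g(y) = (y - (-11/8))^3*f(y) = (15*y/28 + 21/10)/(y + 6).
Order-3 pole: residue = g''(a)/2; g''(-11/8) = -39936/1772855, so the residue is -19968/1772855.
List the singular points by increasing real part (a conjugate pair: the negative imaginary part first).

Radius of convergence at 0: 11/8.
At -6: a pole of order 1; residue 19968/1772855.
At -11/8: a pole of order 3; residue -19968/1772855.


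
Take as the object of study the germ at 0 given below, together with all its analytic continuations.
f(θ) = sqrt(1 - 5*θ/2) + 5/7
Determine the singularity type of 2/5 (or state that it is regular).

The point is an algebraic (square-root) branch point.

The term (1)*sqrt(1 - θ/(2/5)) has argument 1 - 2/5/(2/5) = 0 at 2/5: a square-root (algebraic, two-sheeted) branch point; the remaining terms are analytic or single-valued there.


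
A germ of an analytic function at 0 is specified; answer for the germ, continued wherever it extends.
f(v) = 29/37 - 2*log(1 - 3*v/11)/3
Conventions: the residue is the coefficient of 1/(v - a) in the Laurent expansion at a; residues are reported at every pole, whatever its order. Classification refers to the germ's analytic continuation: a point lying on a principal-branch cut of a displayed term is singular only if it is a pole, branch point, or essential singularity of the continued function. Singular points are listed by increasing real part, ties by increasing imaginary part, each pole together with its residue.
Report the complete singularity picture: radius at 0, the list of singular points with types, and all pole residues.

Branch term (-2/3)*log(1 - v/(11/3)): its argument vanishes at v = 11/3, a logarithmic branch point, modulus 11/3.
The radius of convergence is the smallest modulus among the singular points: 11/3.

Radius of convergence at 0: 11/3.
At 11/3: a logarithmic branch point.


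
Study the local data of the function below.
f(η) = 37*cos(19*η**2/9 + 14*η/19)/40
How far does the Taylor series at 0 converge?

The factor cos(19*η**2/9 + 14*η/19) is entire and contributes no finite singular point.
The polynomial part has no poles.
No finite singular points: the Taylor series at 0 converges everywhere.

The radius of convergence is infinite.


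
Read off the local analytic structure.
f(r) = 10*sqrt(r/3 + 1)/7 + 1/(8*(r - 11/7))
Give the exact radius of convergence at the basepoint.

The radius of convergence is 11/7.

Denominator factor (r - 11/7): pole of order 1 at 11/7, modulus 11/7.
Branch term (10/7)*sqrt(1 - r/(-3)): its argument vanishes at r = -3, a square-root branch point, modulus 3.
The radius of convergence is the smallest modulus among the singular points: 11/7.


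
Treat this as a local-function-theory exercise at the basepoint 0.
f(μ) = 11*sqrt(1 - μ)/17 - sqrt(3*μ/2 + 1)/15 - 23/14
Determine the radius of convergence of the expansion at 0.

Branch term (-1/15)*sqrt(1 - μ/(-2/3)): its argument vanishes at μ = -2/3, a square-root branch point, modulus 2/3.
Branch term (11/17)*sqrt(1 - μ/(1)): its argument vanishes at μ = 1, a square-root branch point, modulus 1.
The radius of convergence is the smallest modulus among the singular points: 2/3.

The radius of convergence is 2/3.


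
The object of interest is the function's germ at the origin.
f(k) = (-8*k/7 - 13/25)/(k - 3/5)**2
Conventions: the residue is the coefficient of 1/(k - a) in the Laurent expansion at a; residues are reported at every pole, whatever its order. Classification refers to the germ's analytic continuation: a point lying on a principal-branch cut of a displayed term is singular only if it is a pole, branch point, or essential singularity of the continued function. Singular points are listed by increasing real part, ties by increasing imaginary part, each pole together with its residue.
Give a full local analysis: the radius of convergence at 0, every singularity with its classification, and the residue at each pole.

Denominator factor (k - 3/5)^2: pole of order 2 at 3/5, modulus 3/5.
The radius of convergence is the smallest modulus among the singular points: 3/5.
At the order-2 pole 3/5 set g(k) = (k - (3/5))^2*f(k) = -8*k/7 - 13/25.
Order-2 pole: residue = g'(a); g'(3/5) = -8/7, so the residue is -8/7.

Radius of convergence at 0: 3/5.
At 3/5: a pole of order 2; residue -8/7.


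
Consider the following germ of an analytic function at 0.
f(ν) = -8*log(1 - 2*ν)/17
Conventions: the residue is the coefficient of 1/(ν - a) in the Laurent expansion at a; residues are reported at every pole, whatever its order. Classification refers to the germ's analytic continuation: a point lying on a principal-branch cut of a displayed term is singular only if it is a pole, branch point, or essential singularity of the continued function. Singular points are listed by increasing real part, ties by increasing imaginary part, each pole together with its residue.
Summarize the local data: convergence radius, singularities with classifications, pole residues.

Branch term (-8/17)*log(1 - ν/(1/2)): its argument vanishes at ν = 1/2, a logarithmic branch point, modulus 1/2.
The radius of convergence is the smallest modulus among the singular points: 1/2.

Radius of convergence at 0: 1/2.
At 1/2: a logarithmic branch point.


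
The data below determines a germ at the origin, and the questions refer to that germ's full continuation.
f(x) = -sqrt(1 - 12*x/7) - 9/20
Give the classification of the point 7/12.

The point is an algebraic (square-root) branch point.

The term (-1)*sqrt(1 - x/(7/12)) has argument 1 - 7/12/(7/12) = 0 at 7/12: a square-root (algebraic, two-sheeted) branch point; the remaining terms are analytic or single-valued there.


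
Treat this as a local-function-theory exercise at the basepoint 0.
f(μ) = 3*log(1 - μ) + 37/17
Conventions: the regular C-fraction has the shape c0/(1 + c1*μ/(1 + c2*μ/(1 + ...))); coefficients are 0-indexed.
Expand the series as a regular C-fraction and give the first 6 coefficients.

Taylor coefficients (expand at 0): a_0 = 37/17, a_1 = -3, a_2 = -3/2, a_3 = -1, a_4 = -3/4, a_5 = -3/5.
c0 = a_0 = 37/17. Peel one level at a time: if S = 1 + c*μ/S' with S'(0) = 1, then c is the μ-coefficient of S and S' = c*μ/(S - 1).
S_1 = c0/f = 1 + (51/37)*μ + (7089/2738)*μ^2 + ...; c1 = 51/37.
S_2 = c1*μ/(S_1 - 1) = 1 + (-139/74)*μ + (-1/12)*μ^2 + ...; c2 = -139/74.
S_3 = c2*μ/(S_2 - 1) = 1 + (-37/834)*μ + (-3515/173889)*μ^2 + ...; c3 = -37/834.
S_4 = c3*μ/(S_3 - 1) = 1 + (-190/417)*μ + (-1/15)*μ^2 + ...; c4 = -190/417.
S_5 = c4*μ/(S_4 - 1) = 1 + (-139/950)*μ + ...; c5 = -139/950.

The regular C-fraction coefficients are [37/17, 51/37, -139/74, -37/834, -190/417, -139/950].


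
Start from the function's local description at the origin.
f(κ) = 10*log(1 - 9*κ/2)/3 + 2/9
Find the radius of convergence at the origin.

Branch term (10/3)*log(1 - κ/(2/9)): its argument vanishes at κ = 2/9, a logarithmic branch point, modulus 2/9.
The radius of convergence is the smallest modulus among the singular points: 2/9.

The radius of convergence is 2/9.


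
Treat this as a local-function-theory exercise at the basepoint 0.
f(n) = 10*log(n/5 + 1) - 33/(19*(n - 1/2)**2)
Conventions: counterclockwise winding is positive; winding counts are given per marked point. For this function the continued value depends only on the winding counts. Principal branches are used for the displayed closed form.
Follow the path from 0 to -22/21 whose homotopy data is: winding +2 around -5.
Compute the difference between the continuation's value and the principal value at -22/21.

Continued minus principal equals (40)*pi*i.

The rational part is single-valued and drops out of the difference; each branch term changes only by its own monodromy.
(10)*log(1 - n/(-5)): each positive loop around -5 adds 2*pi*i to the log, so winding +2 contributes (10)*(2)*2*pi*i = (40)*pi*i.
Summing the contributions at n = -22/21 gives (40)*pi*i.


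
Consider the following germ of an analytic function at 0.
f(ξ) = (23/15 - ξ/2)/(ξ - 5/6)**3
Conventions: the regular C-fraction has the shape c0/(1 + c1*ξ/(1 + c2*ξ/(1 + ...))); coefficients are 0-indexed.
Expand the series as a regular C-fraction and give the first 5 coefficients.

Taylor coefficients (expand at 0): a_0 = -1656/625, a_1 = -27108/3125, a_2 = -309096/15625, a_3 = -598752/15625, a_4 = -5272128/78125.
c0 = a_0 = -1656/625. Peel one level at a time: if S = 1 + c*ξ/S' with S'(0) = 1, then c is the ξ-coefficient of S and S' = c*ξ/(S - 1).
S_1 = c0/f = 1 + (-753/230)*ξ + (172053/52900)*ξ^2 + ...; c1 = -753/230.
S_2 = c1*ξ/(S_1 - 1) = 1 + (57351/57730)*ξ + (1233324/1575025)*ξ^2 + ...; c2 = 57351/57730.
S_3 = c2*ξ/(S_2 - 1) = 1 + (-18910968/23991835)*ξ + (996127056/9136492225)*ξ^2 + ...; c3 = -18910968/23991835.
S_4 = c3*ξ/(S_3 - 1) = 1 + (452949078/3274646515)*ξ + ...; c4 = 452949078/3274646515.

The regular C-fraction coefficients are [-1656/625, -753/230, 57351/57730, -18910968/23991835, 452949078/3274646515].


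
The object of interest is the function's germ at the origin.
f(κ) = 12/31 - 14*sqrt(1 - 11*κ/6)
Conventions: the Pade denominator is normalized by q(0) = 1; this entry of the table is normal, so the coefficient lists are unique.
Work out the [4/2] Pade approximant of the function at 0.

The Pade approximant has numerator coefficients [-422/31, 11704/279, -19481/558, 9317/1728, 102487/248832]; denominator coefficients [1, -77/36, 847/864].

Taylor coefficients needed (expand at 0): a_0 = -422/31, a_1 = 77/6, a_2 = 847/144, a_3 = 9317/1728, a_4 = 512435/82944, a_5 = 7891499/995328, a_6 = 86806489/7962624.
Write the denominator as Q(κ) = 1 + q1*κ + q2*κ^2. Requiring Q*f - P = O(κ^7) with deg P <= 4 kills the coefficients of κ^5..κ^6 in Q*f:
  κ^5: a_5 + q1*a_4 + q2*a_3 = 0, i.e. 7891499/995328 + (512435/82944)*q1 + (9317/1728)*q2 = 0.
  κ^6: a_6 + q1*a_5 + q2*a_4 = 0, i.e. 86806489/7962624 + (7891499/995328)*q1 + (512435/82944)*q2 = 0.
Solving this linear system: q1 = -77/36, q2 = 847/864.
The numerator is Q*f truncated at degree 4: P0 = a_0 = -422/31; P1 = a_1 + q1*a_0 = 11704/279; P2 = a_2 + q1*a_1 + q2*a_0 = -19481/558; P3 = a_3 + q1*a_2 + q2*a_1 = 9317/1728; P4 = a_4 + q1*a_3 + q2*a_2 = 102487/248832.


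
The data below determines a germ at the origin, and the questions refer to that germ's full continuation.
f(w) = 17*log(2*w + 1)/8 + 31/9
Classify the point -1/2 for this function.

The point is a logarithmic branch point.

The term (17/8)*log(1 - w/(-1/2)) has argument 1 - -1/2/(-1/2) = 0 at -1/2: a logarithmic (infinitely-sheeted) branch point; the remaining terms are analytic or single-valued there.


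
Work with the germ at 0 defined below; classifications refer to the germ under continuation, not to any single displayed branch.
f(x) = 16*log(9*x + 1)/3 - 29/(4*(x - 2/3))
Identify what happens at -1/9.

The point is a logarithmic branch point.

The term (16/3)*log(1 - x/(-1/9)) has argument 1 - -1/9/(-1/9) = 0 at -1/9: a logarithmic (infinitely-sheeted) branch point; the remaining terms are analytic or single-valued there.
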